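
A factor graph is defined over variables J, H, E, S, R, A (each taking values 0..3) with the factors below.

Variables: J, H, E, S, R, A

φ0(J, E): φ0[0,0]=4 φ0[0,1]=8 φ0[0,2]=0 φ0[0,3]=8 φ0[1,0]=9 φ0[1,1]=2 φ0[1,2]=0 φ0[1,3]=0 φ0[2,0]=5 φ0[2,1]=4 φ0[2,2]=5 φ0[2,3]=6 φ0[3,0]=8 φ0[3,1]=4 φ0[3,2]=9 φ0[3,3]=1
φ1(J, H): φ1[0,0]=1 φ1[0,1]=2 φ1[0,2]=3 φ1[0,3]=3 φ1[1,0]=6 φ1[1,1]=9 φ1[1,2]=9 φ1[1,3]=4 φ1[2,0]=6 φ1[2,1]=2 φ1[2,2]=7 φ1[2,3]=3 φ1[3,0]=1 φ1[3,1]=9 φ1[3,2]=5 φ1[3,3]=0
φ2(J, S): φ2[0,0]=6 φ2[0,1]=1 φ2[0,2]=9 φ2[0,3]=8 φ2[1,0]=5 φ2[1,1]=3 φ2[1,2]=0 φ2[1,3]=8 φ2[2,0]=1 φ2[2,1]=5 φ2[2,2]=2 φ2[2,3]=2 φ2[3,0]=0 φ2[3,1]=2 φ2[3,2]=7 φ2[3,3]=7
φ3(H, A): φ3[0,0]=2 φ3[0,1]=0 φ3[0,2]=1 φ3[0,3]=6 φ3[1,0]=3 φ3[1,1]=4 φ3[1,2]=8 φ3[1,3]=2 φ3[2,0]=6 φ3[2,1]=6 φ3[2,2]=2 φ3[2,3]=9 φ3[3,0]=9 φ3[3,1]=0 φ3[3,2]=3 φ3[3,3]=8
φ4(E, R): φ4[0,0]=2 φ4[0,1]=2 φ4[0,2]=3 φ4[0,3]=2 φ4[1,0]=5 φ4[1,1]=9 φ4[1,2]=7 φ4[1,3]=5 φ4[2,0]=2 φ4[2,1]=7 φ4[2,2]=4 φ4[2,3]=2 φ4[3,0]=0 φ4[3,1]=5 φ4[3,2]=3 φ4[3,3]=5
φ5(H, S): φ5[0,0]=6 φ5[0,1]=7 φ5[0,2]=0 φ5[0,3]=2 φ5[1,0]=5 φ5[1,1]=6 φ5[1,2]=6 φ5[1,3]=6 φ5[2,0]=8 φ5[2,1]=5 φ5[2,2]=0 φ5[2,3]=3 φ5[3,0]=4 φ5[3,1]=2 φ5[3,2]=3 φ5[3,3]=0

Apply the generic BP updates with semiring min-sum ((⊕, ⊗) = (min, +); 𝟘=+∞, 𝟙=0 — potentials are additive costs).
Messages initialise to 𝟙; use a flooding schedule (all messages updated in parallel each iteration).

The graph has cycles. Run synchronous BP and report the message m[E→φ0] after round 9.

message @ round 9 = [2, 5, 2, 0]

init: all messages = 𝟙 over 4 values
r1 m[φ0→J] = [0, 0, 4, 1]
r1 m[φ0→E] = [4, 2, 0, 0]
r1 m[φ1→J] = [1, 4, 2, 0]
r1 m[φ1→H] = [1, 2, 3, 0]
r1 m[φ2→J] = [1, 0, 1, 0]
r1 m[φ2→S] = [0, 1, 0, 2]
r1 m[φ3→H] = [0, 2, 2, 0]
r1 m[φ3→A] = [2, 0, 1, 2]
r1 m[φ4→E] = [2, 5, 2, 0]
r1 m[φ4→R] = [0, 2, 3, 2]
r1 m[φ5→H] = [0, 5, 0, 0]
r1 m[φ5→S] = [4, 2, 0, 0]
r1 m[J→φ0] = [0, 0, 0, 0]
r1 m[J→φ1] = [0, 0, 0, 0]
r1 m[J→φ2] = [0, 0, 0, 0]
r1 m[H→φ1] = [0, 0, 0, 0]
r1 m[H→φ3] = [0, 0, 0, 0]
r1 m[H→φ5] = [0, 0, 0, 0]
r1 m[E→φ0] = [0, 0, 0, 0]
r1 m[E→φ4] = [0, 0, 0, 0]
r1 m[S→φ2] = [0, 0, 0, 0]
r1 m[S→φ5] = [0, 0, 0, 0]
r1 m[R→φ4] = [0, 0, 0, 0]
r1 m[A→φ3] = [0, 0, 0, 0]
r2 m[φ0→J] = [0, 0, 4, 1]
r2 m[φ0→E] = [4, 2, 0, 0]
r2 m[φ1→J] = [1, 4, 2, 0]
r2 m[φ1→H] = [1, 2, 3, 0]
r2 m[φ2→J] = [1, 0, 1, 0]
r2 m[φ2→S] = [0, 1, 0, 2]
r2 m[φ3→H] = [0, 2, 2, 0]
r2 m[φ3→A] = [2, 0, 1, 2]
r2 m[φ4→E] = [2, 5, 2, 0]
r2 m[φ4→R] = [0, 2, 3, 2]
r2 m[φ5→H] = [0, 5, 0, 0]
r2 m[φ5→S] = [4, 2, 0, 0]
r2 m[J→φ0] = [2, 4, 3, 0]
r2 m[J→φ1] = [1, 0, 5, 1]
r2 m[J→φ2] = [1, 4, 6, 1]
r2 m[H→φ1] = [0, 7, 2, 0]
r2 m[H→φ3] = [1, 7, 3, 0]
r2 m[H→φ5] = [1, 4, 5, 0]
r2 m[E→φ0] = [2, 5, 2, 0]
r2 m[E→φ4] = [4, 2, 0, 0]
r2 m[S→φ2] = [4, 2, 0, 0]
r2 m[S→φ5] = [0, 1, 0, 2]
r2 m[R→φ4] = [0, 0, 0, 0]
r2 m[A→φ3] = [0, 0, 0, 0]
r3 m[φ0→J] = [2, 0, 6, 1]
r3 m[φ0→E] = [6, 4, 2, 1]
r3 m[φ1→J] = [1, 4, 3, 0]
r3 m[φ1→H] = [2, 3, 4, 1]
r3 m[φ2→J] = [3, 0, 2, 4]
r3 m[φ2→S] = [1, 2, 4, 8]
r3 m[φ3→H] = [0, 2, 2, 0]
r3 m[φ3→A] = [3, 0, 2, 7]
r3 m[φ4→E] = [2, 5, 2, 0]
r3 m[φ4→R] = [0, 5, 3, 2]
r3 m[φ5→H] = [0, 5, 0, 2]
r3 m[φ5→S] = [4, 2, 1, 0]
r3 m[J→φ0] = [2, 4, 3, 0]
r3 m[J→φ1] = [1, 0, 5, 1]
r3 m[J→φ2] = [1, 4, 6, 1]
r3 m[H→φ1] = [0, 7, 2, 0]
r3 m[H→φ3] = [1, 7, 3, 0]
r3 m[H→φ5] = [1, 4, 5, 0]
r3 m[E→φ0] = [2, 5, 2, 0]
r3 m[E→φ4] = [4, 2, 0, 0]
r3 m[S→φ2] = [4, 2, 0, 0]
r3 m[S→φ5] = [0, 1, 0, 2]
r3 m[R→φ4] = [0, 0, 0, 0]
r3 m[A→φ3] = [0, 0, 0, 0]
r4 m[φ0→J] = [2, 0, 6, 1]
r4 m[φ0→E] = [6, 4, 2, 1]
r4 m[φ1→J] = [1, 4, 3, 0]
r4 m[φ1→H] = [2, 3, 4, 1]
r4 m[φ2→J] = [3, 0, 2, 4]
r4 m[φ2→S] = [1, 2, 4, 8]
r4 m[φ3→H] = [0, 2, 2, 0]
r4 m[φ3→A] = [3, 0, 2, 7]
r4 m[φ4→E] = [2, 5, 2, 0]
r4 m[φ4→R] = [0, 5, 3, 2]
r4 m[φ5→H] = [0, 5, 0, 2]
r4 m[φ5→S] = [4, 2, 1, 0]
r4 m[J→φ0] = [4, 4, 5, 4]
r4 m[J→φ1] = [5, 0, 8, 5]
r4 m[J→φ2] = [3, 4, 9, 1]
r4 m[H→φ1] = [0, 7, 2, 2]
r4 m[H→φ3] = [2, 8, 4, 3]
r4 m[H→φ5] = [2, 5, 6, 1]
r4 m[E→φ0] = [2, 5, 2, 0]
r4 m[E→φ4] = [6, 4, 2, 1]
r4 m[S→φ2] = [4, 2, 1, 0]
r4 m[S→φ5] = [1, 2, 4, 8]
r4 m[R→φ4] = [0, 0, 0, 0]
r4 m[A→φ3] = [0, 0, 0, 0]
r5 m[φ0→J] = [2, 0, 6, 1]
r5 m[φ0→E] = [8, 6, 4, 4]
r5 m[φ1→J] = [1, 6, 5, 1]
r5 m[φ1→H] = [6, 7, 8, 4]
r5 m[φ2→J] = [3, 1, 2, 4]
r5 m[φ2→S] = [1, 3, 4, 8]
r5 m[φ3→H] = [0, 2, 2, 0]
r5 m[φ3→A] = [4, 2, 3, 8]
r5 m[φ4→E] = [2, 5, 2, 0]
r5 m[φ4→R] = [1, 6, 4, 4]
r5 m[φ5→H] = [4, 6, 4, 4]
r5 m[φ5→S] = [5, 3, 2, 1]
r5 m[J→φ0] = [4, 4, 5, 4]
r5 m[J→φ1] = [5, 0, 8, 5]
r5 m[J→φ2] = [3, 4, 9, 1]
r5 m[H→φ1] = [0, 7, 2, 2]
r5 m[H→φ3] = [2, 8, 4, 3]
r5 m[H→φ5] = [2, 5, 6, 1]
r5 m[E→φ0] = [2, 5, 2, 0]
r5 m[E→φ4] = [6, 4, 2, 1]
r5 m[S→φ2] = [4, 2, 1, 0]
r5 m[S→φ5] = [1, 2, 4, 8]
r5 m[R→φ4] = [0, 0, 0, 0]
r5 m[A→φ3] = [0, 0, 0, 0]
r6 m[φ0→J] = [2, 0, 6, 1]
r6 m[φ0→E] = [8, 6, 4, 4]
r6 m[φ1→J] = [1, 6, 5, 1]
r6 m[φ1→H] = [6, 7, 8, 4]
r6 m[φ2→J] = [3, 1, 2, 4]
r6 m[φ2→S] = [1, 3, 4, 8]
r6 m[φ3→H] = [0, 2, 2, 0]
r6 m[φ3→A] = [4, 2, 3, 8]
r6 m[φ4→E] = [2, 5, 2, 0]
r6 m[φ4→R] = [1, 6, 4, 4]
r6 m[φ5→H] = [4, 6, 4, 4]
r6 m[φ5→S] = [5, 3, 2, 1]
r6 m[J→φ0] = [4, 7, 7, 5]
r6 m[J→φ1] = [5, 1, 8, 5]
r6 m[J→φ2] = [3, 6, 11, 2]
r6 m[H→φ1] = [4, 8, 6, 4]
r6 m[H→φ3] = [10, 13, 12, 8]
r6 m[H→φ5] = [6, 9, 10, 4]
r6 m[E→φ0] = [2, 5, 2, 0]
r6 m[E→φ4] = [8, 6, 4, 4]
r6 m[S→φ2] = [5, 3, 2, 1]
r6 m[S→φ5] = [1, 3, 4, 8]
r6 m[R→φ4] = [0, 0, 0, 0]
r6 m[A→φ3] = [0, 0, 0, 0]
r7 m[φ0→J] = [2, 0, 6, 1]
r7 m[φ0→E] = [8, 9, 4, 6]
r7 m[φ1→J] = [5, 8, 7, 4]
r7 m[φ1→H] = [6, 7, 8, 5]
r7 m[φ2→J] = [4, 2, 3, 5]
r7 m[φ2→S] = [2, 4, 6, 9]
r7 m[φ3→H] = [0, 2, 2, 0]
r7 m[φ3→A] = [12, 8, 11, 15]
r7 m[φ4→E] = [2, 5, 2, 0]
r7 m[φ4→R] = [4, 9, 7, 6]
r7 m[φ5→H] = [4, 6, 4, 5]
r7 m[φ5→S] = [8, 6, 6, 4]
r7 m[J→φ0] = [4, 7, 7, 5]
r7 m[J→φ1] = [5, 1, 8, 5]
r7 m[J→φ2] = [3, 6, 11, 2]
r7 m[H→φ1] = [4, 8, 6, 4]
r7 m[H→φ3] = [10, 13, 12, 8]
r7 m[H→φ5] = [6, 9, 10, 4]
r7 m[E→φ0] = [2, 5, 2, 0]
r7 m[E→φ4] = [8, 6, 4, 4]
r7 m[S→φ2] = [5, 3, 2, 1]
r7 m[S→φ5] = [1, 3, 4, 8]
r7 m[R→φ4] = [0, 0, 0, 0]
r7 m[A→φ3] = [0, 0, 0, 0]
r8 m[φ0→J] = [2, 0, 6, 1]
r8 m[φ0→E] = [8, 9, 4, 6]
r8 m[φ1→J] = [5, 8, 7, 4]
r8 m[φ1→H] = [6, 7, 8, 5]
r8 m[φ2→J] = [4, 2, 3, 5]
r8 m[φ2→S] = [2, 4, 6, 9]
r8 m[φ3→H] = [0, 2, 2, 0]
r8 m[φ3→A] = [12, 8, 11, 15]
r8 m[φ4→E] = [2, 5, 2, 0]
r8 m[φ4→R] = [4, 9, 7, 6]
r8 m[φ5→H] = [4, 6, 4, 5]
r8 m[φ5→S] = [8, 6, 6, 4]
r8 m[J→φ0] = [9, 10, 10, 9]
r8 m[J→φ1] = [6, 2, 9, 6]
r8 m[J→φ2] = [7, 8, 13, 5]
r8 m[H→φ1] = [4, 8, 6, 5]
r8 m[H→φ3] = [10, 13, 12, 10]
r8 m[H→φ5] = [6, 9, 10, 5]
r8 m[E→φ0] = [2, 5, 2, 0]
r8 m[E→φ4] = [8, 9, 4, 6]
r8 m[S→φ2] = [8, 6, 6, 4]
r8 m[S→φ5] = [2, 4, 6, 9]
r8 m[R→φ4] = [0, 0, 0, 0]
r8 m[A→φ3] = [0, 0, 0, 0]
r9 m[φ0→J] = [2, 0, 6, 1]
r9 m[φ0→E] = [13, 12, 9, 10]
r9 m[φ1→J] = [5, 9, 8, 5]
r9 m[φ1→H] = [7, 8, 9, 6]
r9 m[φ2→J] = [7, 6, 6, 8]
r9 m[φ2→S] = [5, 7, 8, 12]
r9 m[φ3→H] = [0, 2, 2, 0]
r9 m[φ3→A] = [12, 10, 11, 15]
r9 m[φ4→E] = [2, 5, 2, 0]
r9 m[φ4→R] = [6, 10, 8, 6]
r9 m[φ5→H] = [6, 7, 6, 6]
r9 m[φ5→S] = [9, 7, 6, 5]
r9 m[J→φ0] = [9, 10, 10, 9]
r9 m[J→φ1] = [6, 2, 9, 6]
r9 m[J→φ2] = [7, 8, 13, 5]
r9 m[H→φ1] = [4, 8, 6, 5]
r9 m[H→φ3] = [10, 13, 12, 10]
r9 m[H→φ5] = [6, 9, 10, 5]
r9 m[E→φ0] = [2, 5, 2, 0]
r9 m[E→φ4] = [8, 9, 4, 6]
r9 m[S→φ2] = [8, 6, 6, 4]
r9 m[S→φ5] = [2, 4, 6, 9]
r9 m[R→φ4] = [0, 0, 0, 0]
r9 m[A→φ3] = [0, 0, 0, 0]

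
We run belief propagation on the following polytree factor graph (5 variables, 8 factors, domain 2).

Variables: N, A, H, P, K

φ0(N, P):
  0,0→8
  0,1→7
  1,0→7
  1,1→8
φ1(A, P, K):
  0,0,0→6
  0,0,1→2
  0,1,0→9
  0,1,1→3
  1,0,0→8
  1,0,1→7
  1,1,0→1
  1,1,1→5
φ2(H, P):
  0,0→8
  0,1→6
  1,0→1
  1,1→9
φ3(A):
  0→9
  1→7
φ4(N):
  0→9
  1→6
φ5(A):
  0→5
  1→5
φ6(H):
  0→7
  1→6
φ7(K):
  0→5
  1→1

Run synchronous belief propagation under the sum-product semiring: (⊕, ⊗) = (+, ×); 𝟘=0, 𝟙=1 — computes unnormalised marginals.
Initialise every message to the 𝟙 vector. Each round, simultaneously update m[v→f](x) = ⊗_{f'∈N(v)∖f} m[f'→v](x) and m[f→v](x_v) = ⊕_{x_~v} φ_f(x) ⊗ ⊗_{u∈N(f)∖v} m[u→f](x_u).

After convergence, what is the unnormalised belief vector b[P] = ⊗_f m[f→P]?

b[P] = [21804780, 26746560]

init: all messages = 𝟙 over 2 values
r1 m[φ0→N] = [15, 15]
r1 m[φ0→P] = [15, 15]
r1 m[φ1→A] = [20, 21]
r1 m[φ1→P] = [23, 18]
r1 m[φ1→K] = [24, 17]
r1 m[φ2→H] = [14, 10]
r1 m[φ2→P] = [9, 15]
r1 m[φ3→A] = [9, 7]
r1 m[φ4→N] = [9, 6]
r1 m[φ5→A] = [5, 5]
r1 m[φ6→H] = [7, 6]
r1 m[φ7→K] = [5, 1]
r1 m[N→φ0] = [1, 1]
r1 m[N→φ4] = [1, 1]
r1 m[A→φ1] = [1, 1]
r1 m[A→φ3] = [1, 1]
r1 m[A→φ5] = [1, 1]
r1 m[H→φ2] = [1, 1]
r1 m[H→φ6] = [1, 1]
r1 m[P→φ0] = [1, 1]
r1 m[P→φ1] = [1, 1]
r1 m[P→φ2] = [1, 1]
r1 m[K→φ1] = [1, 1]
r1 m[K→φ7] = [1, 1]
r2 m[φ0→N] = [15, 15]
r2 m[φ0→P] = [15, 15]
r2 m[φ1→A] = [20, 21]
r2 m[φ1→P] = [23, 18]
r2 m[φ1→K] = [24, 17]
r2 m[φ2→H] = [14, 10]
r2 m[φ2→P] = [9, 15]
r2 m[φ3→A] = [9, 7]
r2 m[φ4→N] = [9, 6]
r2 m[φ5→A] = [5, 5]
r2 m[φ6→H] = [7, 6]
r2 m[φ7→K] = [5, 1]
r2 m[N→φ0] = [9, 6]
r2 m[N→φ4] = [15, 15]
r2 m[A→φ1] = [45, 35]
r2 m[A→φ3] = [100, 105]
r2 m[A→φ5] = [180, 147]
r2 m[H→φ2] = [7, 6]
r2 m[H→φ6] = [14, 10]
r2 m[P→φ0] = [207, 270]
r2 m[P→φ1] = [135, 225]
r2 m[P→φ2] = [345, 270]
r2 m[K→φ1] = [5, 1]
r2 m[K→φ7] = [24, 17]
r3 m[φ0→N] = [3546, 3609]
r3 m[φ0→P] = [114, 111]
r3 m[φ1→A] = [15120, 8595]
r3 m[φ1→P] = [3085, 2510]
r3 m[φ1→K] = [173250, 114975]
r3 m[φ2→H] = [4380, 2775]
r3 m[φ2→P] = [62, 96]
r3 m[φ3→A] = [9, 7]
r3 m[φ4→N] = [9, 6]
r3 m[φ5→A] = [5, 5]
r3 m[φ6→H] = [7, 6]
r3 m[φ7→K] = [5, 1]
r3 m[N→φ0] = [9, 6]
r3 m[N→φ4] = [15, 15]
r3 m[A→φ1] = [45, 35]
r3 m[A→φ3] = [100, 105]
r3 m[A→φ5] = [180, 147]
r3 m[H→φ2] = [7, 6]
r3 m[H→φ6] = [14, 10]
r3 m[P→φ0] = [207, 270]
r3 m[P→φ1] = [135, 225]
r3 m[P→φ2] = [345, 270]
r3 m[K→φ1] = [5, 1]
r3 m[K→φ7] = [24, 17]
r4 m[φ0→N] = [3546, 3609]
r4 m[φ0→P] = [114, 111]
r4 m[φ1→A] = [15120, 8595]
r4 m[φ1→P] = [3085, 2510]
r4 m[φ1→K] = [173250, 114975]
r4 m[φ2→H] = [4380, 2775]
r4 m[φ2→P] = [62, 96]
r4 m[φ3→A] = [9, 7]
r4 m[φ4→N] = [9, 6]
r4 m[φ5→A] = [5, 5]
r4 m[φ6→H] = [7, 6]
r4 m[φ7→K] = [5, 1]
r4 m[N→φ0] = [9, 6]
r4 m[N→φ4] = [3546, 3609]
r4 m[A→φ1] = [45, 35]
r4 m[A→φ3] = [75600, 42975]
r4 m[A→φ5] = [136080, 60165]
r4 m[H→φ2] = [7, 6]
r4 m[H→φ6] = [4380, 2775]
r4 m[P→φ0] = [191270, 240960]
r4 m[P→φ1] = [7068, 10656]
r4 m[P→φ2] = [351690, 278610]
r4 m[K→φ1] = [5, 1]
r4 m[K→φ7] = [173250, 114975]
r5 m[φ0→N] = [3216880, 3266570]
r5 m[φ0→P] = [114, 111]
r5 m[φ1→A] = [737664, 438756]
r5 m[φ1→P] = [3085, 2510]
r5 m[φ1→K] = [8576040, 5671140]
r5 m[φ2→H] = [4485180, 2859180]
r5 m[φ2→P] = [62, 96]
r5 m[φ3→A] = [9, 7]
r5 m[φ4→N] = [9, 6]
r5 m[φ5→A] = [5, 5]
r5 m[φ6→H] = [7, 6]
r5 m[φ7→K] = [5, 1]
r5 m[N→φ0] = [9, 6]
r5 m[N→φ4] = [3546, 3609]
r5 m[A→φ1] = [45, 35]
r5 m[A→φ3] = [75600, 42975]
r5 m[A→φ5] = [136080, 60165]
r5 m[H→φ2] = [7, 6]
r5 m[H→φ6] = [4380, 2775]
r5 m[P→φ0] = [191270, 240960]
r5 m[P→φ1] = [7068, 10656]
r5 m[P→φ2] = [351690, 278610]
r5 m[K→φ1] = [5, 1]
r5 m[K→φ7] = [173250, 114975]
r6 m[φ0→N] = [3216880, 3266570]
r6 m[φ0→P] = [114, 111]
r6 m[φ1→A] = [737664, 438756]
r6 m[φ1→P] = [3085, 2510]
r6 m[φ1→K] = [8576040, 5671140]
r6 m[φ2→H] = [4485180, 2859180]
r6 m[φ2→P] = [62, 96]
r6 m[φ3→A] = [9, 7]
r6 m[φ4→N] = [9, 6]
r6 m[φ5→A] = [5, 5]
r6 m[φ6→H] = [7, 6]
r6 m[φ7→K] = [5, 1]
r6 m[N→φ0] = [9, 6]
r6 m[N→φ4] = [3216880, 3266570]
r6 m[A→φ1] = [45, 35]
r6 m[A→φ3] = [3688320, 2193780]
r6 m[A→φ5] = [6638976, 3071292]
r6 m[H→φ2] = [7, 6]
r6 m[H→φ6] = [4485180, 2859180]
r6 m[P→φ0] = [191270, 240960]
r6 m[P→φ1] = [7068, 10656]
r6 m[P→φ2] = [351690, 278610]
r6 m[K→φ1] = [5, 1]
r6 m[K→φ7] = [8576040, 5671140]
r7 m[φ0→N] = [3216880, 3266570]
r7 m[φ0→P] = [114, 111]
r7 m[φ1→A] = [737664, 438756]
r7 m[φ1→P] = [3085, 2510]
r7 m[φ1→K] = [8576040, 5671140]
r7 m[φ2→H] = [4485180, 2859180]
r7 m[φ2→P] = [62, 96]
r7 m[φ3→A] = [9, 7]
r7 m[φ4→N] = [9, 6]
r7 m[φ5→A] = [5, 5]
r7 m[φ6→H] = [7, 6]
r7 m[φ7→K] = [5, 1]
r7 m[N→φ0] = [9, 6]
r7 m[N→φ4] = [3216880, 3266570]
r7 m[A→φ1] = [45, 35]
r7 m[A→φ3] = [3688320, 2193780]
r7 m[A→φ5] = [6638976, 3071292]
r7 m[H→φ2] = [7, 6]
r7 m[H→φ6] = [4485180, 2859180]
r7 m[P→φ0] = [191270, 240960]
r7 m[P→φ1] = [7068, 10656]
r7 m[P→φ2] = [351690, 278610]
r7 m[K→φ1] = [5, 1]
r7 m[K→φ7] = [8576040, 5671140]
fixed point reached at round 7
b[P] = ⊗ incoming = [21804780, 26746560]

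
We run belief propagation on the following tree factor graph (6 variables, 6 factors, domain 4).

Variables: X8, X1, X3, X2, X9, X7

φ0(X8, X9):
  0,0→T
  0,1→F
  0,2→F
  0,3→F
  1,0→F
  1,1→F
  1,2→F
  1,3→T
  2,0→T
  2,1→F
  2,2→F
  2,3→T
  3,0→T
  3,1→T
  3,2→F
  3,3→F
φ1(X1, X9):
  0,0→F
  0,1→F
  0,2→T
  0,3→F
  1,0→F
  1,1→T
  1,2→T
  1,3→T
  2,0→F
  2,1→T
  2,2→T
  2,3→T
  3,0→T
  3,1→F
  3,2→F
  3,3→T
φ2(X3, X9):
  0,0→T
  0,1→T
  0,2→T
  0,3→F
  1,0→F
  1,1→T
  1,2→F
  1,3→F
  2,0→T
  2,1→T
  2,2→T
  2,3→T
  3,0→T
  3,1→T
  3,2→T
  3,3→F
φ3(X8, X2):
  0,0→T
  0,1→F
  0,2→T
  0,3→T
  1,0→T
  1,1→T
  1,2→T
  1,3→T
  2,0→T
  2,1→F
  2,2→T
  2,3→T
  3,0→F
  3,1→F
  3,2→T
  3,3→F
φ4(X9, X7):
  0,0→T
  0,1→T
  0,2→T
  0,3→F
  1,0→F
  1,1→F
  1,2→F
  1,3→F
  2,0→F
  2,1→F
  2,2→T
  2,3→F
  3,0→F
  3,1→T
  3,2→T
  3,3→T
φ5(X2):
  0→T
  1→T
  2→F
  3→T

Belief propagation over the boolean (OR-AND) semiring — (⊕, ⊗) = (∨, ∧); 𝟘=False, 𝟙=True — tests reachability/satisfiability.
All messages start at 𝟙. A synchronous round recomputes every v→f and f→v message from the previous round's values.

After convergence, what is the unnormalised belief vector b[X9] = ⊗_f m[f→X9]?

b[X9] = [T, F, F, T]

init: all messages = 𝟙 over 4 values
r1 m[φ0→X8] = [T, T, T, T]
r1 m[φ0→X9] = [T, T, F, T]
r1 m[φ1→X1] = [T, T, T, T]
r1 m[φ1→X9] = [T, T, T, T]
r1 m[φ2→X3] = [T, T, T, T]
r1 m[φ2→X9] = [T, T, T, T]
r1 m[φ3→X8] = [T, T, T, T]
r1 m[φ3→X2] = [T, T, T, T]
r1 m[φ4→X9] = [T, F, T, T]
r1 m[φ4→X7] = [T, T, T, T]
r1 m[φ5→X2] = [T, T, F, T]
r1 m[X8→φ0] = [T, T, T, T]
r1 m[X8→φ3] = [T, T, T, T]
r1 m[X1→φ1] = [T, T, T, T]
r1 m[X3→φ2] = [T, T, T, T]
r1 m[X2→φ3] = [T, T, T, T]
r1 m[X2→φ5] = [T, T, T, T]
r1 m[X9→φ0] = [T, T, T, T]
r1 m[X9→φ1] = [T, T, T, T]
r1 m[X9→φ2] = [T, T, T, T]
r1 m[X9→φ4] = [T, T, T, T]
r1 m[X7→φ4] = [T, T, T, T]
r2 m[φ0→X8] = [T, T, T, T]
r2 m[φ0→X9] = [T, T, F, T]
r2 m[φ1→X1] = [T, T, T, T]
r2 m[φ1→X9] = [T, T, T, T]
r2 m[φ2→X3] = [T, T, T, T]
r2 m[φ2→X9] = [T, T, T, T]
r2 m[φ3→X8] = [T, T, T, T]
r2 m[φ3→X2] = [T, T, T, T]
r2 m[φ4→X9] = [T, F, T, T]
r2 m[φ4→X7] = [T, T, T, T]
r2 m[φ5→X2] = [T, T, F, T]
r2 m[X8→φ0] = [T, T, T, T]
r2 m[X8→φ3] = [T, T, T, T]
r2 m[X1→φ1] = [T, T, T, T]
r2 m[X3→φ2] = [T, T, T, T]
r2 m[X2→φ3] = [T, T, F, T]
r2 m[X2→φ5] = [T, T, T, T]
r2 m[X9→φ0] = [T, F, T, T]
r2 m[X9→φ1] = [T, F, F, T]
r2 m[X9→φ2] = [T, F, F, T]
r2 m[X9→φ4] = [T, T, F, T]
r2 m[X7→φ4] = [T, T, T, T]
r3 m[φ0→X8] = [T, T, T, T]
r3 m[φ0→X9] = [T, T, F, T]
r3 m[φ1→X1] = [F, T, T, T]
r3 m[φ1→X9] = [T, T, T, T]
r3 m[φ2→X3] = [T, F, T, T]
r3 m[φ2→X9] = [T, T, T, T]
r3 m[φ3→X8] = [T, T, T, F]
r3 m[φ3→X2] = [T, T, T, T]
r3 m[φ4→X9] = [T, F, T, T]
r3 m[φ4→X7] = [T, T, T, T]
r3 m[φ5→X2] = [T, T, F, T]
r3 m[X8→φ0] = [T, T, T, T]
r3 m[X8→φ3] = [T, T, T, T]
r3 m[X1→φ1] = [T, T, T, T]
r3 m[X3→φ2] = [T, T, T, T]
r3 m[X2→φ3] = [T, T, F, T]
r3 m[X2→φ5] = [T, T, T, T]
r3 m[X9→φ0] = [T, F, T, T]
r3 m[X9→φ1] = [T, F, F, T]
r3 m[X9→φ2] = [T, F, F, T]
r3 m[X9→φ4] = [T, T, F, T]
r3 m[X7→φ4] = [T, T, T, T]
r4 m[φ0→X8] = [T, T, T, T]
r4 m[φ0→X9] = [T, T, F, T]
r4 m[φ1→X1] = [F, T, T, T]
r4 m[φ1→X9] = [T, T, T, T]
r4 m[φ2→X3] = [T, F, T, T]
r4 m[φ2→X9] = [T, T, T, T]
r4 m[φ3→X8] = [T, T, T, F]
r4 m[φ3→X2] = [T, T, T, T]
r4 m[φ4→X9] = [T, F, T, T]
r4 m[φ4→X7] = [T, T, T, T]
r4 m[φ5→X2] = [T, T, F, T]
r4 m[X8→φ0] = [T, T, T, F]
r4 m[X8→φ3] = [T, T, T, T]
r4 m[X1→φ1] = [T, T, T, T]
r4 m[X3→φ2] = [T, T, T, T]
r4 m[X2→φ3] = [T, T, F, T]
r4 m[X2→φ5] = [T, T, T, T]
r4 m[X9→φ0] = [T, F, T, T]
r4 m[X9→φ1] = [T, F, F, T]
r4 m[X9→φ2] = [T, F, F, T]
r4 m[X9→φ4] = [T, T, F, T]
r4 m[X7→φ4] = [T, T, T, T]
r5 m[φ0→X8] = [T, T, T, T]
r5 m[φ0→X9] = [T, F, F, T]
r5 m[φ1→X1] = [F, T, T, T]
r5 m[φ1→X9] = [T, T, T, T]
r5 m[φ2→X3] = [T, F, T, T]
r5 m[φ2→X9] = [T, T, T, T]
r5 m[φ3→X8] = [T, T, T, F]
r5 m[φ3→X2] = [T, T, T, T]
r5 m[φ4→X9] = [T, F, T, T]
r5 m[φ4→X7] = [T, T, T, T]
r5 m[φ5→X2] = [T, T, F, T]
r5 m[X8→φ0] = [T, T, T, F]
r5 m[X8→φ3] = [T, T, T, T]
r5 m[X1→φ1] = [T, T, T, T]
r5 m[X3→φ2] = [T, T, T, T]
r5 m[X2→φ3] = [T, T, F, T]
r5 m[X2→φ5] = [T, T, T, T]
r5 m[X9→φ0] = [T, F, T, T]
r5 m[X9→φ1] = [T, F, F, T]
r5 m[X9→φ2] = [T, F, F, T]
r5 m[X9→φ4] = [T, T, F, T]
r5 m[X7→φ4] = [T, T, T, T]
r6 m[φ0→X8] = [T, T, T, T]
r6 m[φ0→X9] = [T, F, F, T]
r6 m[φ1→X1] = [F, T, T, T]
r6 m[φ1→X9] = [T, T, T, T]
r6 m[φ2→X3] = [T, F, T, T]
r6 m[φ2→X9] = [T, T, T, T]
r6 m[φ3→X8] = [T, T, T, F]
r6 m[φ3→X2] = [T, T, T, T]
r6 m[φ4→X9] = [T, F, T, T]
r6 m[φ4→X7] = [T, T, T, T]
r6 m[φ5→X2] = [T, T, F, T]
r6 m[X8→φ0] = [T, T, T, F]
r6 m[X8→φ3] = [T, T, T, T]
r6 m[X1→φ1] = [T, T, T, T]
r6 m[X3→φ2] = [T, T, T, T]
r6 m[X2→φ3] = [T, T, F, T]
r6 m[X2→φ5] = [T, T, T, T]
r6 m[X9→φ0] = [T, F, T, T]
r6 m[X9→φ1] = [T, F, F, T]
r6 m[X9→φ2] = [T, F, F, T]
r6 m[X9→φ4] = [T, F, F, T]
r6 m[X7→φ4] = [T, T, T, T]
r7 m[φ0→X8] = [T, T, T, T]
r7 m[φ0→X9] = [T, F, F, T]
r7 m[φ1→X1] = [F, T, T, T]
r7 m[φ1→X9] = [T, T, T, T]
r7 m[φ2→X3] = [T, F, T, T]
r7 m[φ2→X9] = [T, T, T, T]
r7 m[φ3→X8] = [T, T, T, F]
r7 m[φ3→X2] = [T, T, T, T]
r7 m[φ4→X9] = [T, F, T, T]
r7 m[φ4→X7] = [T, T, T, T]
r7 m[φ5→X2] = [T, T, F, T]
r7 m[X8→φ0] = [T, T, T, F]
r7 m[X8→φ3] = [T, T, T, T]
r7 m[X1→φ1] = [T, T, T, T]
r7 m[X3→φ2] = [T, T, T, T]
r7 m[X2→φ3] = [T, T, F, T]
r7 m[X2→φ5] = [T, T, T, T]
r7 m[X9→φ0] = [T, F, T, T]
r7 m[X9→φ1] = [T, F, F, T]
r7 m[X9→φ2] = [T, F, F, T]
r7 m[X9→φ4] = [T, F, F, T]
r7 m[X7→φ4] = [T, T, T, T]
fixed point reached at round 7
b[X9] = ⊗ incoming = [T, F, F, T]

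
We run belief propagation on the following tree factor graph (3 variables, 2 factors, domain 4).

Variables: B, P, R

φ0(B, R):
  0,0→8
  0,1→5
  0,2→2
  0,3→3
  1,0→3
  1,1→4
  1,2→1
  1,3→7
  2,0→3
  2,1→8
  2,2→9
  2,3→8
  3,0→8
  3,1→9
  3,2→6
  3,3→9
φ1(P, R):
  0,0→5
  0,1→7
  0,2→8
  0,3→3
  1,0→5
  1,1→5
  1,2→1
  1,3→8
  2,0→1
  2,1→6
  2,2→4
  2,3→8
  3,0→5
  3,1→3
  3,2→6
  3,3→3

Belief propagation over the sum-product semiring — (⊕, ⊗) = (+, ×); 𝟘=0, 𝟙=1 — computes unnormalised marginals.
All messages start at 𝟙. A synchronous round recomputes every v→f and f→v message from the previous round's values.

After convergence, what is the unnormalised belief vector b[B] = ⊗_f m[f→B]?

b[B] = [337, 305, 563, 629]

init: all messages = 𝟙 over 4 values
r1 m[φ0→B] = [18, 15, 28, 32]
r1 m[φ0→R] = [22, 26, 18, 27]
r1 m[φ1→P] = [23, 19, 19, 17]
r1 m[φ1→R] = [16, 21, 19, 22]
r1 m[B→φ0] = [1, 1, 1, 1]
r1 m[P→φ1] = [1, 1, 1, 1]
r1 m[R→φ0] = [1, 1, 1, 1]
r1 m[R→φ1] = [1, 1, 1, 1]
r2 m[φ0→B] = [18, 15, 28, 32]
r2 m[φ0→R] = [22, 26, 18, 27]
r2 m[φ1→P] = [23, 19, 19, 17]
r2 m[φ1→R] = [16, 21, 19, 22]
r2 m[B→φ0] = [1, 1, 1, 1]
r2 m[P→φ1] = [1, 1, 1, 1]
r2 m[R→φ0] = [16, 21, 19, 22]
r2 m[R→φ1] = [22, 26, 18, 27]
r3 m[φ0→B] = [337, 305, 563, 629]
r3 m[φ0→R] = [22, 26, 18, 27]
r3 m[φ1→P] = [517, 474, 466, 377]
r3 m[φ1→R] = [16, 21, 19, 22]
r3 m[B→φ0] = [1, 1, 1, 1]
r3 m[P→φ1] = [1, 1, 1, 1]
r3 m[R→φ0] = [16, 21, 19, 22]
r3 m[R→φ1] = [22, 26, 18, 27]
r4 m[φ0→B] = [337, 305, 563, 629]
r4 m[φ0→R] = [22, 26, 18, 27]
r4 m[φ1→P] = [517, 474, 466, 377]
r4 m[φ1→R] = [16, 21, 19, 22]
r4 m[B→φ0] = [1, 1, 1, 1]
r4 m[P→φ1] = [1, 1, 1, 1]
r4 m[R→φ0] = [16, 21, 19, 22]
r4 m[R→φ1] = [22, 26, 18, 27]
fixed point reached at round 4
b[B] = ⊗ incoming = [337, 305, 563, 629]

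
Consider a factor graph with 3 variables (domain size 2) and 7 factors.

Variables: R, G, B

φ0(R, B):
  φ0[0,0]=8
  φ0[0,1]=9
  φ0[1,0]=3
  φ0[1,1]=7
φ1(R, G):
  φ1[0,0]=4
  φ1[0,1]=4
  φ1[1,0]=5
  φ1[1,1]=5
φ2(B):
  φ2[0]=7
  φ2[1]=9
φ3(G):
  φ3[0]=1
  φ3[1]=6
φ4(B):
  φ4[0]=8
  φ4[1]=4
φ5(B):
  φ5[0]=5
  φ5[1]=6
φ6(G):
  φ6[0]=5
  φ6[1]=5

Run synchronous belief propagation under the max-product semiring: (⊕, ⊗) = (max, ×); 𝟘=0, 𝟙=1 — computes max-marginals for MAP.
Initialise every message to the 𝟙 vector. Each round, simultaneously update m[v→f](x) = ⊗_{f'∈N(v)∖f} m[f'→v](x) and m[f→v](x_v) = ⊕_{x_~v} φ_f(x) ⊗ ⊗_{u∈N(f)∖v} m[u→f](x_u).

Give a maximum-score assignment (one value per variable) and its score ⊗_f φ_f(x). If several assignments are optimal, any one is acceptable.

assignment: (R=0, G=1, B=0); score = 268800

init: all messages = 𝟙 over 2 values
r1 m[φ0→R] = [9, 7]
r1 m[φ0→B] = [8, 9]
r1 m[φ1→R] = [4, 5]
r1 m[φ1→G] = [5, 5]
r1 m[φ2→B] = [7, 9]
r1 m[φ3→G] = [1, 6]
r1 m[φ4→B] = [8, 4]
r1 m[φ5→B] = [5, 6]
r1 m[φ6→G] = [5, 5]
r1 m[R→φ0] = [1, 1]
r1 m[R→φ1] = [1, 1]
r1 m[G→φ1] = [1, 1]
r1 m[G→φ3] = [1, 1]
r1 m[G→φ6] = [1, 1]
r1 m[B→φ0] = [1, 1]
r1 m[B→φ2] = [1, 1]
r1 m[B→φ4] = [1, 1]
r1 m[B→φ5] = [1, 1]
r2 m[φ0→R] = [9, 7]
r2 m[φ0→B] = [8, 9]
r2 m[φ1→R] = [4, 5]
r2 m[φ1→G] = [5, 5]
r2 m[φ2→B] = [7, 9]
r2 m[φ3→G] = [1, 6]
r2 m[φ4→B] = [8, 4]
r2 m[φ5→B] = [5, 6]
r2 m[φ6→G] = [5, 5]
r2 m[R→φ0] = [4, 5]
r2 m[R→φ1] = [9, 7]
r2 m[G→φ1] = [5, 30]
r2 m[G→φ3] = [25, 25]
r2 m[G→φ6] = [5, 30]
r2 m[B→φ0] = [280, 216]
r2 m[B→φ2] = [320, 216]
r2 m[B→φ4] = [280, 486]
r2 m[B→φ5] = [448, 324]
r3 m[φ0→R] = [2240, 1512]
r3 m[φ0→B] = [32, 36]
r3 m[φ1→R] = [120, 150]
r3 m[φ1→G] = [36, 36]
r3 m[φ2→B] = [7, 9]
r3 m[φ3→G] = [1, 6]
r3 m[φ4→B] = [8, 4]
r3 m[φ5→B] = [5, 6]
r3 m[φ6→G] = [5, 5]
r3 m[R→φ0] = [4, 5]
r3 m[R→φ1] = [9, 7]
r3 m[G→φ1] = [5, 30]
r3 m[G→φ3] = [25, 25]
r3 m[G→φ6] = [5, 30]
r3 m[B→φ0] = [280, 216]
r3 m[B→φ2] = [320, 216]
r3 m[B→φ4] = [280, 486]
r3 m[B→φ5] = [448, 324]
r4 m[φ0→R] = [2240, 1512]
r4 m[φ0→B] = [32, 36]
r4 m[φ1→R] = [120, 150]
r4 m[φ1→G] = [36, 36]
r4 m[φ2→B] = [7, 9]
r4 m[φ3→G] = [1, 6]
r4 m[φ4→B] = [8, 4]
r4 m[φ5→B] = [5, 6]
r4 m[φ6→G] = [5, 5]
r4 m[R→φ0] = [120, 150]
r4 m[R→φ1] = [2240, 1512]
r4 m[G→φ1] = [5, 30]
r4 m[G→φ3] = [180, 180]
r4 m[G→φ6] = [36, 216]
r4 m[B→φ0] = [280, 216]
r4 m[B→φ2] = [1280, 864]
r4 m[B→φ4] = [1120, 1944]
r4 m[B→φ5] = [1792, 1296]
r5 m[φ0→R] = [2240, 1512]
r5 m[φ0→B] = [960, 1080]
r5 m[φ1→R] = [120, 150]
r5 m[φ1→G] = [8960, 8960]
r5 m[φ2→B] = [7, 9]
r5 m[φ3→G] = [1, 6]
r5 m[φ4→B] = [8, 4]
r5 m[φ5→B] = [5, 6]
r5 m[φ6→G] = [5, 5]
r5 m[R→φ0] = [120, 150]
r5 m[R→φ1] = [2240, 1512]
r5 m[G→φ1] = [5, 30]
r5 m[G→φ3] = [180, 180]
r5 m[G→φ6] = [36, 216]
r5 m[B→φ0] = [280, 216]
r5 m[B→φ2] = [1280, 864]
r5 m[B→φ4] = [1120, 1944]
r5 m[B→φ5] = [1792, 1296]
r6 m[φ0→R] = [2240, 1512]
r6 m[φ0→B] = [960, 1080]
r6 m[φ1→R] = [120, 150]
r6 m[φ1→G] = [8960, 8960]
r6 m[φ2→B] = [7, 9]
r6 m[φ3→G] = [1, 6]
r6 m[φ4→B] = [8, 4]
r6 m[φ5→B] = [5, 6]
r6 m[φ6→G] = [5, 5]
r6 m[R→φ0] = [120, 150]
r6 m[R→φ1] = [2240, 1512]
r6 m[G→φ1] = [5, 30]
r6 m[G→φ3] = [44800, 44800]
r6 m[G→φ6] = [8960, 53760]
r6 m[B→φ0] = [280, 216]
r6 m[B→φ2] = [38400, 25920]
r6 m[B→φ4] = [33600, 58320]
r6 m[B→φ5] = [53760, 38880]
r7 m[φ0→R] = [2240, 1512]
r7 m[φ0→B] = [960, 1080]
r7 m[φ1→R] = [120, 150]
r7 m[φ1→G] = [8960, 8960]
r7 m[φ2→B] = [7, 9]
r7 m[φ3→G] = [1, 6]
r7 m[φ4→B] = [8, 4]
r7 m[φ5→B] = [5, 6]
r7 m[φ6→G] = [5, 5]
r7 m[R→φ0] = [120, 150]
r7 m[R→φ1] = [2240, 1512]
r7 m[G→φ1] = [5, 30]
r7 m[G→φ3] = [44800, 44800]
r7 m[G→φ6] = [8960, 53760]
r7 m[B→φ0] = [280, 216]
r7 m[B→φ2] = [38400, 25920]
r7 m[B→φ4] = [33600, 58320]
r7 m[B→φ5] = [53760, 38880]
fixed point reached at round 7
traceback from R: (R=0, G=1, B=0), score=268800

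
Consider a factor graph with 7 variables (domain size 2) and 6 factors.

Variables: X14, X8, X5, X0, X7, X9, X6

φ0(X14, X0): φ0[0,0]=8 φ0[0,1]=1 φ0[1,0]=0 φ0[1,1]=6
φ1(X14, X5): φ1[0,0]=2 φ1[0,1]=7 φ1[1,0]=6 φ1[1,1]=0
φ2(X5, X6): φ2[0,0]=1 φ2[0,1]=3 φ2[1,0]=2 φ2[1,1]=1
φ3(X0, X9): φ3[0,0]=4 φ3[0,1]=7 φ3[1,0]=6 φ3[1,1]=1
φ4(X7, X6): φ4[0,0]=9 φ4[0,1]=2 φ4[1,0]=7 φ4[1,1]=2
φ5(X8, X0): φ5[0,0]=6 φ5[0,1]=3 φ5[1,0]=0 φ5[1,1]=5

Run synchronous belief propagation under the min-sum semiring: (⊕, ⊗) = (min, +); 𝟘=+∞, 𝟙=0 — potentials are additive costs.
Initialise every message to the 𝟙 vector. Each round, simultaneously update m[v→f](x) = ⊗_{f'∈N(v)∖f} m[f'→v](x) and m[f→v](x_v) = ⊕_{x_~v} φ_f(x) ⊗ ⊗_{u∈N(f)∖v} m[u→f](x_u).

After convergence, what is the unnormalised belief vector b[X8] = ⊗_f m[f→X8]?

init: all messages = 𝟙 over 2 values
r1 m[φ0→X14] = [1, 0]
r1 m[φ0→X0] = [0, 1]
r1 m[φ1→X14] = [2, 0]
r1 m[φ1→X5] = [2, 0]
r1 m[φ2→X5] = [1, 1]
r1 m[φ2→X6] = [1, 1]
r1 m[φ3→X0] = [4, 1]
r1 m[φ3→X9] = [4, 1]
r1 m[φ4→X7] = [2, 2]
r1 m[φ4→X6] = [7, 2]
r1 m[φ5→X8] = [3, 0]
r1 m[φ5→X0] = [0, 3]
r1 m[X14→φ0] = [0, 0]
r1 m[X14→φ1] = [0, 0]
r1 m[X8→φ5] = [0, 0]
r1 m[X5→φ1] = [0, 0]
r1 m[X5→φ2] = [0, 0]
r1 m[X0→φ0] = [0, 0]
r1 m[X0→φ3] = [0, 0]
r1 m[X0→φ5] = [0, 0]
r1 m[X7→φ4] = [0, 0]
r1 m[X9→φ3] = [0, 0]
r1 m[X6→φ2] = [0, 0]
r1 m[X6→φ4] = [0, 0]
r2 m[φ0→X14] = [1, 0]
r2 m[φ0→X0] = [0, 1]
r2 m[φ1→X14] = [2, 0]
r2 m[φ1→X5] = [2, 0]
r2 m[φ2→X5] = [1, 1]
r2 m[φ2→X6] = [1, 1]
r2 m[φ3→X0] = [4, 1]
r2 m[φ3→X9] = [4, 1]
r2 m[φ4→X7] = [2, 2]
r2 m[φ4→X6] = [7, 2]
r2 m[φ5→X8] = [3, 0]
r2 m[φ5→X0] = [0, 3]
r2 m[X14→φ0] = [2, 0]
r2 m[X14→φ1] = [1, 0]
r2 m[X8→φ5] = [0, 0]
r2 m[X5→φ1] = [1, 1]
r2 m[X5→φ2] = [2, 0]
r2 m[X0→φ0] = [4, 4]
r2 m[X0→φ3] = [0, 4]
r2 m[X0→φ5] = [4, 2]
r2 m[X7→φ4] = [0, 0]
r2 m[X9→φ3] = [0, 0]
r2 m[X6→φ2] = [7, 2]
r2 m[X6→φ4] = [1, 1]
r3 m[φ0→X14] = [5, 4]
r3 m[φ0→X0] = [0, 3]
r3 m[φ1→X14] = [3, 1]
r3 m[φ1→X5] = [3, 0]
r3 m[φ2→X5] = [5, 3]
r3 m[φ2→X6] = [2, 1]
r3 m[φ3→X0] = [4, 1]
r3 m[φ3→X9] = [4, 5]
r3 m[φ4→X7] = [3, 3]
r3 m[φ4→X6] = [7, 2]
r3 m[φ5→X8] = [5, 4]
r3 m[φ5→X0] = [0, 3]
r3 m[X14→φ0] = [2, 0]
r3 m[X14→φ1] = [1, 0]
r3 m[X8→φ5] = [0, 0]
r3 m[X5→φ1] = [1, 1]
r3 m[X5→φ2] = [2, 0]
r3 m[X0→φ0] = [4, 4]
r3 m[X0→φ3] = [0, 4]
r3 m[X0→φ5] = [4, 2]
r3 m[X7→φ4] = [0, 0]
r3 m[X9→φ3] = [0, 0]
r3 m[X6→φ2] = [7, 2]
r3 m[X6→φ4] = [1, 1]
r4 m[φ0→X14] = [5, 4]
r4 m[φ0→X0] = [0, 3]
r4 m[φ1→X14] = [3, 1]
r4 m[φ1→X5] = [3, 0]
r4 m[φ2→X5] = [5, 3]
r4 m[φ2→X6] = [2, 1]
r4 m[φ3→X0] = [4, 1]
r4 m[φ3→X9] = [4, 5]
r4 m[φ4→X7] = [3, 3]
r4 m[φ4→X6] = [7, 2]
r4 m[φ5→X8] = [5, 4]
r4 m[φ5→X0] = [0, 3]
r4 m[X14→φ0] = [3, 1]
r4 m[X14→φ1] = [5, 4]
r4 m[X8→φ5] = [0, 0]
r4 m[X5→φ1] = [5, 3]
r4 m[X5→φ2] = [3, 0]
r4 m[X0→φ0] = [4, 4]
r4 m[X0→φ3] = [0, 6]
r4 m[X0→φ5] = [4, 4]
r4 m[X7→φ4] = [0, 0]
r4 m[X9→φ3] = [0, 0]
r4 m[X6→φ2] = [7, 2]
r4 m[X6→φ4] = [2, 1]
r5 m[φ0→X14] = [5, 4]
r5 m[φ0→X0] = [1, 4]
r5 m[φ1→X14] = [7, 3]
r5 m[φ1→X5] = [7, 4]
r5 m[φ2→X5] = [5, 3]
r5 m[φ2→X6] = [2, 1]
r5 m[φ3→X0] = [4, 1]
r5 m[φ3→X9] = [4, 7]
r5 m[φ4→X7] = [3, 3]
r5 m[φ4→X6] = [7, 2]
r5 m[φ5→X8] = [7, 4]
r5 m[φ5→X0] = [0, 3]
r5 m[X14→φ0] = [3, 1]
r5 m[X14→φ1] = [5, 4]
r5 m[X8→φ5] = [0, 0]
r5 m[X5→φ1] = [5, 3]
r5 m[X5→φ2] = [3, 0]
r5 m[X0→φ0] = [4, 4]
r5 m[X0→φ3] = [0, 6]
r5 m[X0→φ5] = [4, 4]
r5 m[X7→φ4] = [0, 0]
r5 m[X9→φ3] = [0, 0]
r5 m[X6→φ2] = [7, 2]
r5 m[X6→φ4] = [2, 1]
r6 m[φ0→X14] = [5, 4]
r6 m[φ0→X0] = [1, 4]
r6 m[φ1→X14] = [7, 3]
r6 m[φ1→X5] = [7, 4]
r6 m[φ2→X5] = [5, 3]
r6 m[φ2→X6] = [2, 1]
r6 m[φ3→X0] = [4, 1]
r6 m[φ3→X9] = [4, 7]
r6 m[φ4→X7] = [3, 3]
r6 m[φ4→X6] = [7, 2]
r6 m[φ5→X8] = [7, 4]
r6 m[φ5→X0] = [0, 3]
r6 m[X14→φ0] = [7, 3]
r6 m[X14→φ1] = [5, 4]
r6 m[X8→φ5] = [0, 0]
r6 m[X5→φ1] = [5, 3]
r6 m[X5→φ2] = [7, 4]
r6 m[X0→φ0] = [4, 4]
r6 m[X0→φ3] = [1, 7]
r6 m[X0→φ5] = [5, 5]
r6 m[X7→φ4] = [0, 0]
r6 m[X9→φ3] = [0, 0]
r6 m[X6→φ2] = [7, 2]
r6 m[X6→φ4] = [2, 1]
r7 m[φ0→X14] = [5, 4]
r7 m[φ0→X0] = [3, 8]
r7 m[φ1→X14] = [7, 3]
r7 m[φ1→X5] = [7, 4]
r7 m[φ2→X5] = [5, 3]
r7 m[φ2→X6] = [6, 5]
r7 m[φ3→X0] = [4, 1]
r7 m[φ3→X9] = [5, 8]
r7 m[φ4→X7] = [3, 3]
r7 m[φ4→X6] = [7, 2]
r7 m[φ5→X8] = [8, 5]
r7 m[φ5→X0] = [0, 3]
r7 m[X14→φ0] = [7, 3]
r7 m[X14→φ1] = [5, 4]
r7 m[X8→φ5] = [0, 0]
r7 m[X5→φ1] = [5, 3]
r7 m[X5→φ2] = [7, 4]
r7 m[X0→φ0] = [4, 4]
r7 m[X0→φ3] = [1, 7]
r7 m[X0→φ5] = [5, 5]
r7 m[X7→φ4] = [0, 0]
r7 m[X9→φ3] = [0, 0]
r7 m[X6→φ2] = [7, 2]
r7 m[X6→φ4] = [2, 1]
r8 m[φ0→X14] = [5, 4]
r8 m[φ0→X0] = [3, 8]
r8 m[φ1→X14] = [7, 3]
r8 m[φ1→X5] = [7, 4]
r8 m[φ2→X5] = [5, 3]
r8 m[φ2→X6] = [6, 5]
r8 m[φ3→X0] = [4, 1]
r8 m[φ3→X9] = [5, 8]
r8 m[φ4→X7] = [3, 3]
r8 m[φ4→X6] = [7, 2]
r8 m[φ5→X8] = [8, 5]
r8 m[φ5→X0] = [0, 3]
r8 m[X14→φ0] = [7, 3]
r8 m[X14→φ1] = [5, 4]
r8 m[X8→φ5] = [0, 0]
r8 m[X5→φ1] = [5, 3]
r8 m[X5→φ2] = [7, 4]
r8 m[X0→φ0] = [4, 4]
r8 m[X0→φ3] = [3, 11]
r8 m[X0→φ5] = [7, 9]
r8 m[X7→φ4] = [0, 0]
r8 m[X9→φ3] = [0, 0]
r8 m[X6→φ2] = [7, 2]
r8 m[X6→φ4] = [6, 5]
r9 m[φ0→X14] = [5, 4]
r9 m[φ0→X0] = [3, 8]
r9 m[φ1→X14] = [7, 3]
r9 m[φ1→X5] = [7, 4]
r9 m[φ2→X5] = [5, 3]
r9 m[φ2→X6] = [6, 5]
r9 m[φ3→X0] = [4, 1]
r9 m[φ3→X9] = [7, 10]
r9 m[φ4→X7] = [7, 7]
r9 m[φ4→X6] = [7, 2]
r9 m[φ5→X8] = [12, 7]
r9 m[φ5→X0] = [0, 3]
r9 m[X14→φ0] = [7, 3]
r9 m[X14→φ1] = [5, 4]
r9 m[X8→φ5] = [0, 0]
r9 m[X5→φ1] = [5, 3]
r9 m[X5→φ2] = [7, 4]
r9 m[X0→φ0] = [4, 4]
r9 m[X0→φ3] = [3, 11]
r9 m[X0→φ5] = [7, 9]
r9 m[X7→φ4] = [0, 0]
r9 m[X9→φ3] = [0, 0]
r9 m[X6→φ2] = [7, 2]
r9 m[X6→φ4] = [6, 5]
r10 m[φ0→X14] = [5, 4]
r10 m[φ0→X0] = [3, 8]
r10 m[φ1→X14] = [7, 3]
r10 m[φ1→X5] = [7, 4]
r10 m[φ2→X5] = [5, 3]
r10 m[φ2→X6] = [6, 5]
r10 m[φ3→X0] = [4, 1]
r10 m[φ3→X9] = [7, 10]
r10 m[φ4→X7] = [7, 7]
r10 m[φ4→X6] = [7, 2]
r10 m[φ5→X8] = [12, 7]
r10 m[φ5→X0] = [0, 3]
r10 m[X14→φ0] = [7, 3]
r10 m[X14→φ1] = [5, 4]
r10 m[X8→φ5] = [0, 0]
r10 m[X5→φ1] = [5, 3]
r10 m[X5→φ2] = [7, 4]
r10 m[X0→φ0] = [4, 4]
r10 m[X0→φ3] = [3, 11]
r10 m[X0→φ5] = [7, 9]
r10 m[X7→φ4] = [0, 0]
r10 m[X9→φ3] = [0, 0]
r10 m[X6→φ2] = [7, 2]
r10 m[X6→φ4] = [6, 5]
fixed point reached at round 10
b[X8] = ⊗ incoming = [12, 7]

b[X8] = [12, 7]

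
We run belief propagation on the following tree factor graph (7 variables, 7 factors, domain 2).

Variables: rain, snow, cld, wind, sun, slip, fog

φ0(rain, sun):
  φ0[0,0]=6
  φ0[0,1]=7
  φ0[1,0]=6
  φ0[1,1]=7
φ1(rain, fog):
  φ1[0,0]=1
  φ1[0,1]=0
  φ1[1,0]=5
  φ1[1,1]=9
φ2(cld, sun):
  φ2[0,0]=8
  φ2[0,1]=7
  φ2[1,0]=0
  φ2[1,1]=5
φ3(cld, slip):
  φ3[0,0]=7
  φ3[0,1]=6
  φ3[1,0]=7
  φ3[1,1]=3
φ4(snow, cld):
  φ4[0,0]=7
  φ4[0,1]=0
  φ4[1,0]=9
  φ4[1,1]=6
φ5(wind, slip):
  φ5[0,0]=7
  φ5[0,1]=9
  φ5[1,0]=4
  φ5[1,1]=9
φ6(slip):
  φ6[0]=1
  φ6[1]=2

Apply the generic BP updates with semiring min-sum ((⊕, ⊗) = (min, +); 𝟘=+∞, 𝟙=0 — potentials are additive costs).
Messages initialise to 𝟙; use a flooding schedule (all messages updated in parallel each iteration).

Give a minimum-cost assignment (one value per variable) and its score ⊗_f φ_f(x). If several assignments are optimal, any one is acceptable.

assignment: (rain=0, snow=0, cld=1, wind=1, sun=0, slip=0, fog=1); score = 18

init: all messages = 𝟙 over 2 values
r1 m[φ0→rain] = [6, 6]
r1 m[φ0→sun] = [6, 7]
r1 m[φ1→rain] = [0, 5]
r1 m[φ1→fog] = [1, 0]
r1 m[φ2→cld] = [7, 0]
r1 m[φ2→sun] = [0, 5]
r1 m[φ3→cld] = [6, 3]
r1 m[φ3→slip] = [7, 3]
r1 m[φ4→snow] = [0, 6]
r1 m[φ4→cld] = [7, 0]
r1 m[φ5→wind] = [7, 4]
r1 m[φ5→slip] = [4, 9]
r1 m[φ6→slip] = [1, 2]
r1 m[rain→φ0] = [0, 0]
r1 m[rain→φ1] = [0, 0]
r1 m[snow→φ4] = [0, 0]
r1 m[cld→φ2] = [0, 0]
r1 m[cld→φ3] = [0, 0]
r1 m[cld→φ4] = [0, 0]
r1 m[wind→φ5] = [0, 0]
r1 m[sun→φ0] = [0, 0]
r1 m[sun→φ2] = [0, 0]
r1 m[slip→φ3] = [0, 0]
r1 m[slip→φ5] = [0, 0]
r1 m[slip→φ6] = [0, 0]
r1 m[fog→φ1] = [0, 0]
r2 m[φ0→rain] = [6, 6]
r2 m[φ0→sun] = [6, 7]
r2 m[φ1→rain] = [0, 5]
r2 m[φ1→fog] = [1, 0]
r2 m[φ2→cld] = [7, 0]
r2 m[φ2→sun] = [0, 5]
r2 m[φ3→cld] = [6, 3]
r2 m[φ3→slip] = [7, 3]
r2 m[φ4→snow] = [0, 6]
r2 m[φ4→cld] = [7, 0]
r2 m[φ5→wind] = [7, 4]
r2 m[φ5→slip] = [4, 9]
r2 m[φ6→slip] = [1, 2]
r2 m[rain→φ0] = [0, 5]
r2 m[rain→φ1] = [6, 6]
r2 m[snow→φ4] = [0, 0]
r2 m[cld→φ2] = [13, 3]
r2 m[cld→φ3] = [14, 0]
r2 m[cld→φ4] = [13, 3]
r2 m[wind→φ5] = [0, 0]
r2 m[sun→φ0] = [0, 5]
r2 m[sun→φ2] = [6, 7]
r2 m[slip→φ3] = [5, 11]
r2 m[slip→φ5] = [8, 5]
r2 m[slip→φ6] = [11, 12]
r2 m[fog→φ1] = [0, 0]
r3 m[φ0→rain] = [6, 6]
r3 m[φ0→sun] = [6, 7]
r3 m[φ1→rain] = [0, 5]
r3 m[φ1→fog] = [7, 6]
r3 m[φ2→cld] = [14, 6]
r3 m[φ2→sun] = [3, 8]
r3 m[φ3→cld] = [12, 12]
r3 m[φ3→slip] = [7, 3]
r3 m[φ4→snow] = [3, 9]
r3 m[φ4→cld] = [7, 0]
r3 m[φ5→wind] = [14, 12]
r3 m[φ5→slip] = [4, 9]
r3 m[φ6→slip] = [1, 2]
r3 m[rain→φ0] = [0, 5]
r3 m[rain→φ1] = [6, 6]
r3 m[snow→φ4] = [0, 0]
r3 m[cld→φ2] = [13, 3]
r3 m[cld→φ3] = [14, 0]
r3 m[cld→φ4] = [13, 3]
r3 m[wind→φ5] = [0, 0]
r3 m[sun→φ0] = [0, 5]
r3 m[sun→φ2] = [6, 7]
r3 m[slip→φ3] = [5, 11]
r3 m[slip→φ5] = [8, 5]
r3 m[slip→φ6] = [11, 12]
r3 m[fog→φ1] = [0, 0]
r4 m[φ0→rain] = [6, 6]
r4 m[φ0→sun] = [6, 7]
r4 m[φ1→rain] = [0, 5]
r4 m[φ1→fog] = [7, 6]
r4 m[φ2→cld] = [14, 6]
r4 m[φ2→sun] = [3, 8]
r4 m[φ3→cld] = [12, 12]
r4 m[φ3→slip] = [7, 3]
r4 m[φ4→snow] = [3, 9]
r4 m[φ4→cld] = [7, 0]
r4 m[φ5→wind] = [14, 12]
r4 m[φ5→slip] = [4, 9]
r4 m[φ6→slip] = [1, 2]
r4 m[rain→φ0] = [0, 5]
r4 m[rain→φ1] = [6, 6]
r4 m[snow→φ4] = [0, 0]
r4 m[cld→φ2] = [19, 12]
r4 m[cld→φ3] = [21, 6]
r4 m[cld→φ4] = [26, 18]
r4 m[wind→φ5] = [0, 0]
r4 m[sun→φ0] = [3, 8]
r4 m[sun→φ2] = [6, 7]
r4 m[slip→φ3] = [5, 11]
r4 m[slip→φ5] = [8, 5]
r4 m[slip→φ6] = [11, 12]
r4 m[fog→φ1] = [0, 0]
r5 m[φ0→rain] = [9, 9]
r5 m[φ0→sun] = [6, 7]
r5 m[φ1→rain] = [0, 5]
r5 m[φ1→fog] = [7, 6]
r5 m[φ2→cld] = [14, 6]
r5 m[φ2→sun] = [12, 17]
r5 m[φ3→cld] = [12, 12]
r5 m[φ3→slip] = [13, 9]
r5 m[φ4→snow] = [18, 24]
r5 m[φ4→cld] = [7, 0]
r5 m[φ5→wind] = [14, 12]
r5 m[φ5→slip] = [4, 9]
r5 m[φ6→slip] = [1, 2]
r5 m[rain→φ0] = [0, 5]
r5 m[rain→φ1] = [6, 6]
r5 m[snow→φ4] = [0, 0]
r5 m[cld→φ2] = [19, 12]
r5 m[cld→φ3] = [21, 6]
r5 m[cld→φ4] = [26, 18]
r5 m[wind→φ5] = [0, 0]
r5 m[sun→φ0] = [3, 8]
r5 m[sun→φ2] = [6, 7]
r5 m[slip→φ3] = [5, 11]
r5 m[slip→φ5] = [8, 5]
r5 m[slip→φ6] = [11, 12]
r5 m[fog→φ1] = [0, 0]
r6 m[φ0→rain] = [9, 9]
r6 m[φ0→sun] = [6, 7]
r6 m[φ1→rain] = [0, 5]
r6 m[φ1→fog] = [7, 6]
r6 m[φ2→cld] = [14, 6]
r6 m[φ2→sun] = [12, 17]
r6 m[φ3→cld] = [12, 12]
r6 m[φ3→slip] = [13, 9]
r6 m[φ4→snow] = [18, 24]
r6 m[φ4→cld] = [7, 0]
r6 m[φ5→wind] = [14, 12]
r6 m[φ5→slip] = [4, 9]
r6 m[φ6→slip] = [1, 2]
r6 m[rain→φ0] = [0, 5]
r6 m[rain→φ1] = [9, 9]
r6 m[snow→φ4] = [0, 0]
r6 m[cld→φ2] = [19, 12]
r6 m[cld→φ3] = [21, 6]
r6 m[cld→φ4] = [26, 18]
r6 m[wind→φ5] = [0, 0]
r6 m[sun→φ0] = [12, 17]
r6 m[sun→φ2] = [6, 7]
r6 m[slip→φ3] = [5, 11]
r6 m[slip→φ5] = [14, 11]
r6 m[slip→φ6] = [17, 18]
r6 m[fog→φ1] = [0, 0]
r7 m[φ0→rain] = [18, 18]
r7 m[φ0→sun] = [6, 7]
r7 m[φ1→rain] = [0, 5]
r7 m[φ1→fog] = [10, 9]
r7 m[φ2→cld] = [14, 6]
r7 m[φ2→sun] = [12, 17]
r7 m[φ3→cld] = [12, 12]
r7 m[φ3→slip] = [13, 9]
r7 m[φ4→snow] = [18, 24]
r7 m[φ4→cld] = [7, 0]
r7 m[φ5→wind] = [20, 18]
r7 m[φ5→slip] = [4, 9]
r7 m[φ6→slip] = [1, 2]
r7 m[rain→φ0] = [0, 5]
r7 m[rain→φ1] = [9, 9]
r7 m[snow→φ4] = [0, 0]
r7 m[cld→φ2] = [19, 12]
r7 m[cld→φ3] = [21, 6]
r7 m[cld→φ4] = [26, 18]
r7 m[wind→φ5] = [0, 0]
r7 m[sun→φ0] = [12, 17]
r7 m[sun→φ2] = [6, 7]
r7 m[slip→φ3] = [5, 11]
r7 m[slip→φ5] = [14, 11]
r7 m[slip→φ6] = [17, 18]
r7 m[fog→φ1] = [0, 0]
r8 m[φ0→rain] = [18, 18]
r8 m[φ0→sun] = [6, 7]
r8 m[φ1→rain] = [0, 5]
r8 m[φ1→fog] = [10, 9]
r8 m[φ2→cld] = [14, 6]
r8 m[φ2→sun] = [12, 17]
r8 m[φ3→cld] = [12, 12]
r8 m[φ3→slip] = [13, 9]
r8 m[φ4→snow] = [18, 24]
r8 m[φ4→cld] = [7, 0]
r8 m[φ5→wind] = [20, 18]
r8 m[φ5→slip] = [4, 9]
r8 m[φ6→slip] = [1, 2]
r8 m[rain→φ0] = [0, 5]
r8 m[rain→φ1] = [18, 18]
r8 m[snow→φ4] = [0, 0]
r8 m[cld→φ2] = [19, 12]
r8 m[cld→φ3] = [21, 6]
r8 m[cld→φ4] = [26, 18]
r8 m[wind→φ5] = [0, 0]
r8 m[sun→φ0] = [12, 17]
r8 m[sun→φ2] = [6, 7]
r8 m[slip→φ3] = [5, 11]
r8 m[slip→φ5] = [14, 11]
r8 m[slip→φ6] = [17, 18]
r8 m[fog→φ1] = [0, 0]
r9 m[φ0→rain] = [18, 18]
r9 m[φ0→sun] = [6, 7]
r9 m[φ1→rain] = [0, 5]
r9 m[φ1→fog] = [19, 18]
r9 m[φ2→cld] = [14, 6]
r9 m[φ2→sun] = [12, 17]
r9 m[φ3→cld] = [12, 12]
r9 m[φ3→slip] = [13, 9]
r9 m[φ4→snow] = [18, 24]
r9 m[φ4→cld] = [7, 0]
r9 m[φ5→wind] = [20, 18]
r9 m[φ5→slip] = [4, 9]
r9 m[φ6→slip] = [1, 2]
r9 m[rain→φ0] = [0, 5]
r9 m[rain→φ1] = [18, 18]
r9 m[snow→φ4] = [0, 0]
r9 m[cld→φ2] = [19, 12]
r9 m[cld→φ3] = [21, 6]
r9 m[cld→φ4] = [26, 18]
r9 m[wind→φ5] = [0, 0]
r9 m[sun→φ0] = [12, 17]
r9 m[sun→φ2] = [6, 7]
r9 m[slip→φ3] = [5, 11]
r9 m[slip→φ5] = [14, 11]
r9 m[slip→φ6] = [17, 18]
r9 m[fog→φ1] = [0, 0]
r10 m[φ0→rain] = [18, 18]
r10 m[φ0→sun] = [6, 7]
r10 m[φ1→rain] = [0, 5]
r10 m[φ1→fog] = [19, 18]
r10 m[φ2→cld] = [14, 6]
r10 m[φ2→sun] = [12, 17]
r10 m[φ3→cld] = [12, 12]
r10 m[φ3→slip] = [13, 9]
r10 m[φ4→snow] = [18, 24]
r10 m[φ4→cld] = [7, 0]
r10 m[φ5→wind] = [20, 18]
r10 m[φ5→slip] = [4, 9]
r10 m[φ6→slip] = [1, 2]
r10 m[rain→φ0] = [0, 5]
r10 m[rain→φ1] = [18, 18]
r10 m[snow→φ4] = [0, 0]
r10 m[cld→φ2] = [19, 12]
r10 m[cld→φ3] = [21, 6]
r10 m[cld→φ4] = [26, 18]
r10 m[wind→φ5] = [0, 0]
r10 m[sun→φ0] = [12, 17]
r10 m[sun→φ2] = [6, 7]
r10 m[slip→φ3] = [5, 11]
r10 m[slip→φ5] = [14, 11]
r10 m[slip→φ6] = [17, 18]
r10 m[fog→φ1] = [0, 0]
fixed point reached at round 10
traceback from rain: (rain=0, snow=0, cld=1, wind=1, sun=0, slip=0, fog=1), score=18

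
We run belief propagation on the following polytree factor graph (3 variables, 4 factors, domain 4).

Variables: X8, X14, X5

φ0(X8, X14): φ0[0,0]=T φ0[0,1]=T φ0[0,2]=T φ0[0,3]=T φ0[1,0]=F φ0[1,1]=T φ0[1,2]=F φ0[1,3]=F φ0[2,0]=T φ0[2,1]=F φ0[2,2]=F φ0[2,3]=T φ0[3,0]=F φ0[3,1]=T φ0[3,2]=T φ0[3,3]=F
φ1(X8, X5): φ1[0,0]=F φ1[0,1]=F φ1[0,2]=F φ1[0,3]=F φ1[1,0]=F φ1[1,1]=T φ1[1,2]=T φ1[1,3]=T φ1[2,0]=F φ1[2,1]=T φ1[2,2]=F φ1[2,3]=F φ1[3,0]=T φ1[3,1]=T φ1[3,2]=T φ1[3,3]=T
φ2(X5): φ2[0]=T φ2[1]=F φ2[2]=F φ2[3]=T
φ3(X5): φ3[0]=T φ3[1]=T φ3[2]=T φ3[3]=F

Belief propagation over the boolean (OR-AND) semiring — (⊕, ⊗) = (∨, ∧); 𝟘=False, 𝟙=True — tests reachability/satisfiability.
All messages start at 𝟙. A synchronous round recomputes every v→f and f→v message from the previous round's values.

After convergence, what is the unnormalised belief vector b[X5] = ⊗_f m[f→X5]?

b[X5] = [T, F, F, F]

init: all messages = 𝟙 over 4 values
r1 m[φ0→X8] = [T, T, T, T]
r1 m[φ0→X14] = [T, T, T, T]
r1 m[φ1→X8] = [F, T, T, T]
r1 m[φ1→X5] = [T, T, T, T]
r1 m[φ2→X5] = [T, F, F, T]
r1 m[φ3→X5] = [T, T, T, F]
r1 m[X8→φ0] = [T, T, T, T]
r1 m[X8→φ1] = [T, T, T, T]
r1 m[X14→φ0] = [T, T, T, T]
r1 m[X5→φ1] = [T, T, T, T]
r1 m[X5→φ2] = [T, T, T, T]
r1 m[X5→φ3] = [T, T, T, T]
r2 m[φ0→X8] = [T, T, T, T]
r2 m[φ0→X14] = [T, T, T, T]
r2 m[φ1→X8] = [F, T, T, T]
r2 m[φ1→X5] = [T, T, T, T]
r2 m[φ2→X5] = [T, F, F, T]
r2 m[φ3→X5] = [T, T, T, F]
r2 m[X8→φ0] = [F, T, T, T]
r2 m[X8→φ1] = [T, T, T, T]
r2 m[X14→φ0] = [T, T, T, T]
r2 m[X5→φ1] = [T, F, F, F]
r2 m[X5→φ2] = [T, T, T, F]
r2 m[X5→φ3] = [T, F, F, T]
r3 m[φ0→X8] = [T, T, T, T]
r3 m[φ0→X14] = [T, T, T, T]
r3 m[φ1→X8] = [F, F, F, T]
r3 m[φ1→X5] = [T, T, T, T]
r3 m[φ2→X5] = [T, F, F, T]
r3 m[φ3→X5] = [T, T, T, F]
r3 m[X8→φ0] = [F, T, T, T]
r3 m[X8→φ1] = [T, T, T, T]
r3 m[X14→φ0] = [T, T, T, T]
r3 m[X5→φ1] = [T, F, F, F]
r3 m[X5→φ2] = [T, T, T, F]
r3 m[X5→φ3] = [T, F, F, T]
r4 m[φ0→X8] = [T, T, T, T]
r4 m[φ0→X14] = [T, T, T, T]
r4 m[φ1→X8] = [F, F, F, T]
r4 m[φ1→X5] = [T, T, T, T]
r4 m[φ2→X5] = [T, F, F, T]
r4 m[φ3→X5] = [T, T, T, F]
r4 m[X8→φ0] = [F, F, F, T]
r4 m[X8→φ1] = [T, T, T, T]
r4 m[X14→φ0] = [T, T, T, T]
r4 m[X5→φ1] = [T, F, F, F]
r4 m[X5→φ2] = [T, T, T, F]
r4 m[X5→φ3] = [T, F, F, T]
r5 m[φ0→X8] = [T, T, T, T]
r5 m[φ0→X14] = [F, T, T, F]
r5 m[φ1→X8] = [F, F, F, T]
r5 m[φ1→X5] = [T, T, T, T]
r5 m[φ2→X5] = [T, F, F, T]
r5 m[φ3→X5] = [T, T, T, F]
r5 m[X8→φ0] = [F, F, F, T]
r5 m[X8→φ1] = [T, T, T, T]
r5 m[X14→φ0] = [T, T, T, T]
r5 m[X5→φ1] = [T, F, F, F]
r5 m[X5→φ2] = [T, T, T, F]
r5 m[X5→φ3] = [T, F, F, T]
r6 m[φ0→X8] = [T, T, T, T]
r6 m[φ0→X14] = [F, T, T, F]
r6 m[φ1→X8] = [F, F, F, T]
r6 m[φ1→X5] = [T, T, T, T]
r6 m[φ2→X5] = [T, F, F, T]
r6 m[φ3→X5] = [T, T, T, F]
r6 m[X8→φ0] = [F, F, F, T]
r6 m[X8→φ1] = [T, T, T, T]
r6 m[X14→φ0] = [T, T, T, T]
r6 m[X5→φ1] = [T, F, F, F]
r6 m[X5→φ2] = [T, T, T, F]
r6 m[X5→φ3] = [T, F, F, T]
fixed point reached at round 6
b[X5] = ⊗ incoming = [T, F, F, F]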